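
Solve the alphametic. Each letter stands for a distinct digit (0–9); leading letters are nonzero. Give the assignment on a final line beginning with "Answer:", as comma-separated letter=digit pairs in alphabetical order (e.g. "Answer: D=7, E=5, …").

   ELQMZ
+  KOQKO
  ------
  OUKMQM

Step 1. [col 1: Z + O ≡ M (mod 10)] several values work for M in column 1 (Z + O ≡ M (mod 10), carry-in 0); try M=5. So M=5.
Step 2. [col 1: Z + O ≡ M (mod 10)] several values work for Z in column 1 (Z + O ≡ M (mod 10), carry-in 0); try Z=4. So Z=4.
Step 3. [col 1: Z + O ≡ M (mod 10)] column 1 reads Z+O+carry(0)=M with Z=4, M=5; with digits 4,5 already taken and all letters distinct, the only value for O is 1 ⇒ O=1.
Step 4. [col 2: M + K ≡ Q (mod 10)] several values work for K in column 2 (M + K ≡ Q (mod 10), carry-in 0); try K=7 ⇒ K=7.
Step 5. [col 2: M + K ≡ Q (mod 10)] in column 2 we have M+K≡Q with carry-in 0; given M=5, K=7 and digits 1,4,5,7 already taken and all letters distinct, that pins Q to 2 ⇒ Q=2.
Step 6. [col 4: L + O ≡ K (mod 10)] column 4 reads L+O+carry(0)=K with O=1, K=7; with digits 1,2,4,5,7 already taken and all letters distinct, the only value for L is 6. So L=6.
Step 7. [col 5: E + K ≡ U (mod 10)] from column 5 (K=7, carry-in 0, digits 1,2,4,5,6,7 already taken and all letters distinct): U must equal 0 ⇒ U=0.
Step 8. [col 5: E + K ≡ U (mod 10)] column 5 reads E+K+carry(0)=U with K=7, U=0; with digits 0,1,2,4,5,6,7 already taken and all letters distinct, the only value for E is 3, so E=3.

Answer: E=3, K=7, L=6, M=5, O=1, Q=2, U=0, Z=4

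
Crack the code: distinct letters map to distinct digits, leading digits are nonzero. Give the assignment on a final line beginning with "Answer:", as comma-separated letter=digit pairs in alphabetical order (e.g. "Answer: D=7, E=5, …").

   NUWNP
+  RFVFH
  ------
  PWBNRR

Step 1. [col 1: P + H ≡ R (mod 10)] no forcing yet in column 1 (carry-in 0); R=5 is free and consistent — try it ⇒ R=5.
Step 2. [col 1: P + H ≡ R (mod 10)] no forcing yet in column 1 (carry-in 0); H=4 is free and consistent — try it. So H=4.
Step 3. [col 1: P + H ≡ R (mod 10)] from column 1 (H=4, R=5, carry-in 0, digits 4,5 already taken and all letters distinct): P must equal 1, so P=1.
Step 4. [col 2: N + F ≡ R (mod 10)] column 2 (N + F ≡ R (mod 10), carry-in 0) doesn't pin N yet; pick N=6 and continue ⇒ N=6.
Step 5. [col 2: N + F ≡ R (mod 10)] column 2: given N=6, R=5, carry-in 0, and digits 1,4,5,6 already taken and all letters distinct, N+F≡R (mod 10) forces F=9 ⇒ F=9.
Step 6. [col 3: W + V ≡ N (mod 10)] several values work for W in column 3 (W + V ≡ N (mod 10), carry-in 1); try W=2 ⇒ W=2.
Step 7. [col 3: W + V ≡ N (mod 10)] in column 3 we have W+V≡N with carry-in 1; given W=2, N=6 and digits 1,2,4,5,6,9 already taken and all letters distinct, that pins V to 3, so V=3.
Step 8. [col 4: U + F ≡ B (mod 10)] in column 4 we have U+F≡B with carry-in 0; given F=9 and digits 1,2,3,4,5,6,9 already taken and all letters distinct, that pins B to 7, so B=7.
Step 9. [col 4: U + F ≡ B (mod 10)] from column 4 (F=9, B=7, carry-in 0, digits 1,2,3,4,5,6,7,9 already taken and all letters distinct): U must equal 8 ⇒ U=8.

Answer: B=7, F=9, H=4, N=6, P=1, R=5, U=8, V=3, W=2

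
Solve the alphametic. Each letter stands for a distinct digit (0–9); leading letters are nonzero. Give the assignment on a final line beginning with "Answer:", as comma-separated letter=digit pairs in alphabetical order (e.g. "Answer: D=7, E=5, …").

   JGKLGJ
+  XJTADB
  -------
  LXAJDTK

Step 1. [L] adding two 6-digit numbers gives at most 6+1 digits, and here it does — L is that final carry and must be 1 ⇒ L=1.
Step 2. [col 1: J + B ≡ K (mod 10)] column 1 (J + B ≡ K (mod 10), carry-in 0) doesn't pin J yet; pick J=9 and continue. So J=9.
Step 3. [col 1: J + B ≡ K (mod 10)] no forcing yet in column 1 (carry-in 0); K=7 is free and consistent — try it. So K=7.
Step 4. [col 1: J + B ≡ K (mod 10)] from column 1 (J=9, K=7, carry-in 0, digits 1,7,9 already taken and all letters distinct): B must equal 8, so B=8.
Step 5. [col 2: G + D ≡ T (mod 10)] no forcing yet in column 2 (carry-in 1); G=5 is free and consistent — try it. So G=5.
Step 6. [col 2: G + D ≡ T (mod 10)] column 2 (G + D ≡ T (mod 10), carry-in 1) doesn't pin D yet; pick D=6 and continue, so D=6.
Step 7. [col 2: G + D ≡ T (mod 10)] column 2: given G=5, D=6, carry-in 1, and digits 1,5,6,7,8,9 already taken and all letters distinct, G+D≡T (mod 10) forces T=2, so T=2.
Step 8. [col 3: L + A ≡ D (mod 10)] column 3: given L=1, D=6, carry-in 1, and digits 1,2,5,6,7,8,9 already taken and all letters distinct, L+A≡D (mod 10) forces A=4. So A=4.
Step 9. [col 6: J + X ≡ X (mod 10)] no forcing yet in column 6 (carry-in 1); X=3 is free and consistent — try it, so X=3.

Answer: A=4, B=8, D=6, G=5, J=9, K=7, L=1, T=2, X=3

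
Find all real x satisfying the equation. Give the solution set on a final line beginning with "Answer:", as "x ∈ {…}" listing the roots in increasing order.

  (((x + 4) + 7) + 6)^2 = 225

Step 1. [(((x + 4) + 7) + 6)^2 = 225] 225 ≥ 0, LHS is (·)² — take ±√ ⇒ sqrt: ((x + 4) + 7) + 6 = 15 or -15.
Step 2. [((x + 4) + 7) + 6 = 15 or -15] the outer +6 inverts by subtracting 6, so sub: (x + 4) + 7 = 9 or -21.
Step 3. [(x + 4) + 7 = 9 or -21] 7 comes off first (subtract 7), so sub: x + 4 = 2 or -28.
Step 4. [x + 4 = 2 or -28] 4 comes off first (subtract 4) ⇒ sub: x = -2 or -32.

Answer: x ∈ {-32, -2}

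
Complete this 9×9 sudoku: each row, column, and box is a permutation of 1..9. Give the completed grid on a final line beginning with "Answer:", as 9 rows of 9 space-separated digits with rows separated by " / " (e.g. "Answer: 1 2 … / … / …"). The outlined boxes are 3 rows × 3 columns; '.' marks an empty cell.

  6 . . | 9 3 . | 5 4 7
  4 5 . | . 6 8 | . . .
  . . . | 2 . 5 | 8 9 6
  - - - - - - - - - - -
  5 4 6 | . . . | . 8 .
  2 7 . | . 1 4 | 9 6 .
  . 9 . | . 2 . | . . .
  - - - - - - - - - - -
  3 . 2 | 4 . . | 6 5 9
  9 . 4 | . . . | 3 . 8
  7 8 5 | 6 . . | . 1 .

Step 1. [r3c1∈{1}] only 1 remains possible at r3c1 ⇒ r3c1=1.
Step 2. [r8c8∈{2,7}] 7 has one home in box 9: r8c8 ⇒ r8c8=7.
Step 3. [r6c8∈{3}] r6c8's peers cover all but 3, so r6c8=3.
Step 4. [r5c3∈{3,8}] box 4 places 3 nowhere but r5c3, so r5c3=3.
Step 5. [r1c6∈{1}] r1c6 has the single candidate 1 ⇒ r1c6=1.
Step 6. [r2c4∈{7}] nothing but 7 survives at r2c4, so r2c4=7.
Step 7. [r6c3∈{1,8}] in col 3, 1 fits only at r6c3, so r6c3=1.
Step 8. [r7c6∈{7}] r7c6's peers cover all but 7, so r7c6=7.
Step 9. [r9c6∈{2,3,9}] across row 9, 3 lands solely at r9c6. So r9c6=3.
Step 10. [r2c8∈{2}] r2c8 has the single candidate 2 ⇒ r2c8=2.
Step 11. [r5c4∈{5,8}] r5c4 is the only open cell in row 5 admitting 8. So r5c4=8.
Step 12. [r6c7∈{4,7}] across row 6, 7 lands solely at r6c7, so r6c7=7.
Step 13. [r6c9∈{4,5}] in row 6, 4 fits only at r6c9. So r6c9=4.
Step 14. [r9c9∈{2}] nothing but 2 survives at r9c9 ⇒ r9c9=2.
Step 15. [r8c4∈{1,5}] r8c4 is the only open cell in col 4 admitting 1 ⇒ r8c4=1.
Step 16. [r4c9∈{1}] r4c9 is down to just 1 ⇒ r4c9=1.
Step 17. [r4c6∈{9}] only 9 remains possible at r4c6, so r4c6=9.
Step 18. [r4c5∈{7}] r4c5 is down to just 7 ⇒ r4c5=7.
Step 19. [r7c5∈{8}] only 8 remains possible at r7c5, so r7c5=8.
Step 20. [r7c2∈{1}] r7c2's peers cover all but 1. So r7c2=1.
Step 21. [r9c5∈{9}] nothing but 9 survives at r9c5 ⇒ r9c5=9.
Step 22. [r6c1∈{8}] r6c1 has the single candidate 8 ⇒ r6c1=8.
Step 23. [r2c9∈{3}] r2c9 is down to just 3, so r2c9=3.
Step 24. [r2c7∈{1}] only 1 remains possible at r2c7 ⇒ r2c7=1.
Step 25. [r4c7∈{2}] r4c7 is down to just 2 ⇒ r4c7=2.
Step 26. [r3c5∈{4}] r3c5's peers cover all but 4. So r3c5=4.
Step 27. [r3c3∈{7}] only 7 remains possible at r3c3 ⇒ r3c3=7.
Step 28. [r8c2∈{6}] nothing but 6 survives at r8c2, so r8c2=6.
Step 29. [r8c6∈{2}] only 2 remains possible at r8c6. So r8c6=2.
Step 30. [r1c3∈{8}] nothing but 8 survives at r1c3. So r1c3=8.
Step 31. [r8c5∈{5}] nothing but 5 survives at r8c5, so r8c5=5.
Step 32. [r3c2∈{3}] r3c2's peers cover all but 3. So r3c2=3.
Step 33. [r6c6∈{6}] only 6 remains possible at r6c6, so r6c6=6.
Step 34. [r2c3∈{9}] r2c3 has the single candidate 9 ⇒ r2c3=9.
Step 35. [r6c4∈{5}] only 5 remains possible at r6c4. So r6c4=5.
Step 36. [r1c2∈{2}] r1c2 is down to just 2 ⇒ r1c2=2.
Step 37. [r5c9∈{5}] r5c9 has the single candidate 5 ⇒ r5c9=5.
Step 38. [r9c7∈{4}] nothing but 4 survives at r9c7. So r9c7=4.
Step 39. [r4c4∈{3}] nothing but 3 survives at r4c4, so r4c4=3.

Answer: 6 2 8 9 3 1 5 4 7 / 4 5 9 7 6 8 1 2 3 / 1 3 7 2 4 5 8 9 6 / 5 4 6 3 7 9 2 8 1 / 2 7 3 8 1 4 9 6 5 / 8 9 1 5 2 6 7 3 4 / 3 1 2 4 8 7 6 5 9 / 9 6 4 1 5 2 3 7 8 / 7 8 5 6 9 3 4 1 2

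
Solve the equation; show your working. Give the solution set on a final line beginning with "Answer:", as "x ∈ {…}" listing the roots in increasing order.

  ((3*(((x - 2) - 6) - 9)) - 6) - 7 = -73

Step 1. [((3*(((x - 2) - 6) - 9)) - 6) - 7 = -73] add 7: x sits inside (… - 7). So sub: (3*(((x - 2) - 6) - 9)) - 6 = -66.
Step 2. [(3*(((x - 2) - 6) - 9)) - 6 = -66] the outer -6 inverts by adding 6, so sub: 3*(((x - 2) - 6) - 9) = -60.
Step 3. [3*(((x - 2) - 6) - 9) = -60] 3 out front; divide by 3. So div: ((x - 2) - 6) - 9 = -20.
Step 4. [((x - 2) - 6) - 9 = -20] add 9: x sits inside (… - 9) ⇒ sub: (x - 2) - 6 = -11.
Step 5. [(x - 2) - 6 = -11] 6 comes off first (add 6) ⇒ sub: x - 2 = -5.
Step 6. [x - 2 = -5] -2 is outermost — add 2 both sides ⇒ sub: x = -3.

Answer: x ∈ {-3}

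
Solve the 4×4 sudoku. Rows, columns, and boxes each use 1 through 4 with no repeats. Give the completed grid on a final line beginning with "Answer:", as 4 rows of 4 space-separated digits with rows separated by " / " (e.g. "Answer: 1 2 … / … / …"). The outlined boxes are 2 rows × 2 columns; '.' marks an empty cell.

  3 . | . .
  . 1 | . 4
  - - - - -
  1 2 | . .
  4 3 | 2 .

Step 1. [r1c4∈{1,2}] in row 1, 2 fits only at r1c4 ⇒ r1c4=2.
Step 2. [r3c3∈{3,4}] across row 3, 4 lands solely at r3c3, so r3c3=4.
Step 3. [r3c4∈{3}] r3c4 is down to just 3 ⇒ r3c4=3.
Step 4. [r2c1∈{2}] r2c1 has the single candidate 2, so r2c1=2.
Step 5. [r4c4∈{1}] nothing but 1 survives at r4c4. So r4c4=1.
Step 6. [r1c3∈{1}] nothing but 1 survives at r1c3 ⇒ r1c3=1.
Step 7. [r1c2∈{4}] r1c2 is down to just 4. So r1c2=4.
Step 8. [r2c3∈{3}] nothing but 3 survives at r2c3. So r2c3=3.

Answer: 3 4 1 2 / 2 1 3 4 / 1 2 4 3 / 4 3 2 1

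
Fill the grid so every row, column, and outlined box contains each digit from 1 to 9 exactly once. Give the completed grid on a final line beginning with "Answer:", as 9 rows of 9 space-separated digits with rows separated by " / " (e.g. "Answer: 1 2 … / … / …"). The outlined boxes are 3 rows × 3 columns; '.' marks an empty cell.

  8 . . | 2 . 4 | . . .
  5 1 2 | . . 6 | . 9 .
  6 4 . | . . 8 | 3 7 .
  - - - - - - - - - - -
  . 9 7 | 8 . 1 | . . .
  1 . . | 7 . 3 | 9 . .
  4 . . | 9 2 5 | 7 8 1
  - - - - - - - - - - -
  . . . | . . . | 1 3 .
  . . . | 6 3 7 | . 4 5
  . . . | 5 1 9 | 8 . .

Step 1. [r8c7∈{2}] r8c7's peers cover all but 2, so r8c7=2.
Step 2. [r9c8∈{6}] only 6 remains possible at r9c8, so r9c8=6.
Step 3. [r4c9∈{2,3,4,6}] across col 9, 3 lands solely at r4c9, so r4c9=3.
Step 4. [r1c2∈{3,7}] 7 has one home in box 1: r1c2, so r1c2=7.
Step 5. [r4c1∈{2}] r4c1's peers cover all but 2 ⇒ r4c1=2.
Step 6. [r3c3∈{9}] r3c3 has the single candidate 9. So r3c3=9.
Step 7. [r8c2∈{8}] nothing but 8 survives at r8c2 ⇒ r8c2=8.
Step 8. [r4c8∈{5}] r4c8 is down to just 5, so r4c8=5.
Step 9. [r9c1∈{3,7}] col 1 places 3 nowhere but r9c1, so r9c1=3.
Step 10. [r7c4∈{4}] only 4 remains possible at r7c4 ⇒ r7c4=4.
Step 11. [r7c1∈{7,9}] in col 1, 7 fits only at r7c1 ⇒ r7c1=7.
Step 12. [r1c9∈{6}] nothing but 6 survives at r1c9. So r1c9=6.
Step 13. [r5c3∈{5,6,8}] in row 5, 8 fits only at r5c3 ⇒ r5c3=8.
Step 14. [r4c7∈{4,6}] in col 7, 6 fits only at r4c7 ⇒ r4c7=6.
Step 15. [r5c9∈{2,4}] 4 has one home in box 6: r5c9, so r5c9=4.
Step 16. [r5c2∈{5,6}] in row 5, 5 fits only at r5c2 ⇒ r5c2=5.
Step 17. [r6c2∈{3,6}] in col 2, 3 fits only at r6c2 ⇒ r6c2=3.
Step 18. [r7c2∈{2,6}] in col 2, 6 fits only at r7c2. So r7c2=6.
Step 19. [r1c7∈{5}] nothing but 5 survives at r1c7. So r1c7=5.
Step 20. [r8c3∈{1}] r8c3 is down to just 1 ⇒ r8c3=1.
Step 21. [r2c7∈{4}] r2c7 has the single candidate 4 ⇒ r2c7=4.
Step 22. [r7c6∈{2}] r7c6 has the single candidate 2, so r7c6=2.
Step 23. [r7c5∈{8}] nothing but 8 survives at r7c5. So r7c5=8.
Step 24. [r8c1∈{9}] r8c1 has the single candidate 9, so r8c1=9.
Step 25. [r5c5∈{6}] only 6 remains possible at r5c5, so r5c5=6.
Step 26. [r2c4∈{3}] r2c4 is down to just 3. So r2c4=3.
Step 27. [r3c4∈{1}] r3c4's peers cover all but 1, so r3c4=1.
Step 28. [r9c3∈{4}] only 4 remains possible at r9c3, so r9c3=4.
Step 29. [r1c3∈{3}] r1c3 is down to just 3 ⇒ r1c3=3.
Step 30. [r6c3∈{6}] r6c3's peers cover all but 6. So r6c3=6.
Step 31. [r7c3∈{5}] nothing but 5 survives at r7c3, so r7c3=5.
Step 32. [r2c9∈{8}] nothing but 8 survives at r2c9, so r2c9=8.
Step 33. [r3c9∈{2}] r3c9's peers cover all but 2, so r3c9=2.
Step 34. [r9c9∈{7}] r9c9 has the single candidate 7. So r9c9=7.
Step 35. [r5c8∈{2}] r5c8 is down to just 2. So r5c8=2.
Step 36. [r1c5∈{9}] only 9 remains possible at r1c5 ⇒ r1c5=9.
Step 37. [r9c2∈{2}] r9c2's peers cover all but 2 ⇒ r9c2=2.
Step 38. [r2c5∈{7}] r2c5's peers cover all but 7. So r2c5=7.
Step 39. [r7c9∈{9}] nothing but 9 survives at r7c9, so r7c9=9.
Step 40. [r3c5∈{5}] nothing but 5 survives at r3c5 ⇒ r3c5=5.
Step 41. [r1c8∈{1}] nothing but 1 survives at r1c8. So r1c8=1.
Step 42. [r4c5∈{4}] only 4 remains possible at r4c5, so r4c5=4.

Answer: 8 7 3 2 9 4 5 1 6 / 5 1 2 3 7 6 4 9 8 / 6 4 9 1 5 8 3 7 2 / 2 9 7 8 4 1 6 5 3 / 1 5 8 7 6 3 9 2 4 / 4 3 6 9 2 5 7 8 1 / 7 6 5 4 8 2 1 3 9 / 9 8 1 6 3 7 2 4 5 / 3 2 4 5 1 9 8 6 7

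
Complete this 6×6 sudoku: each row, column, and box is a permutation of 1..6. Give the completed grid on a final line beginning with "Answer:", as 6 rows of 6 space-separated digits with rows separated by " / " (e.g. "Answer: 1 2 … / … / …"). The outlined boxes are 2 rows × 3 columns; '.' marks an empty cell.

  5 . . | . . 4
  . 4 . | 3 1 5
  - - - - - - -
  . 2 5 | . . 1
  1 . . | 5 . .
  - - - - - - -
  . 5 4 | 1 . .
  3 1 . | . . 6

Step 1. [r4c5∈{2,3,4,6}] r4c5 is the only open cell in row 4 admitting 4. So r4c5=4.
Step 2. [r6c3∈{2}] r6c3's peers cover all but 2 ⇒ r6c3=2.
Step 3. [r2c3∈{6}] only 6 remains possible at r2c3, so r2c3=6.
Step 4. [r3c4∈{6}] r3c4's peers cover all but 6, so r3c4=6.
Step 5. [r4c3∈{3}] r4c3 has the single candidate 3. So r4c3=3.
Step 6. [r5c6∈{2,3}] col 6 places 3 nowhere but r5c6, so r5c6=3.
Step 7. [r1c4∈{2}] nothing but 2 survives at r1c4, so r1c4=2.
Step 8. [r5c1∈{6}] r5c1 has the single candidate 6. So r5c1=6.
Step 9. [r4c2∈{6}] r4c2's peers cover all but 6, so r4c2=6.
Step 10. [r3c5∈{3}] r3c5's peers cover all but 3, so r3c5=3.
Step 11. [r6c4∈{4}] only 4 remains possible at r6c4, so r6c4=4.
Step 12. [r1c3∈{1}] only 1 remains possible at r1c3. So r1c3=1.
Step 13. [r3c1∈{4}] r3c1 has the single candidate 4, so r3c1=4.
Step 14. [r6c5∈{5}] r6c5 has the single candidate 5, so r6c5=5.
Step 15. [r1c2∈{3}] r1c2 is down to just 3, so r1c2=3.
Step 16. [r4c6∈{2}] r4c6 is down to just 2, so r4c6=2.
Step 17. [r1c5∈{6}] only 6 remains possible at r1c5. So r1c5=6.
Step 18. [r2c1∈{2}] r2c1 is down to just 2. So r2c1=2.
Step 19. [r5c5∈{2}] nothing but 2 survives at r5c5, so r5c5=2.

Answer: 5 3 1 2 6 4 / 2 4 6 3 1 5 / 4 2 5 6 3 1 / 1 6 3 5 4 2 / 6 5 4 1 2 3 / 3 1 2 4 5 6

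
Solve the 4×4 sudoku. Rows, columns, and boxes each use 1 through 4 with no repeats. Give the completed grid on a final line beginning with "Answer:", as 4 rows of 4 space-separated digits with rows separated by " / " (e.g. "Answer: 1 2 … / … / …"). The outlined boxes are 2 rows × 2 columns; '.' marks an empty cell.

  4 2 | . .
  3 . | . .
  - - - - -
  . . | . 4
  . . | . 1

Step 1. [r2c2∈{1}] r2c2's peers cover all but 1, so r2c2=1.
Step 2. [r4c1∈{2}] only 2 remains possible at r4c1, so r4c1=2.
Step 3. [r4c3∈{3}] r4c3's peers cover all but 3, so r4c3=3.
Step 4. [r3c3∈{2}] r3c3's peers cover all but 2, so r3c3=2.
Step 5. [r2c4∈{2}] r2c4 has the single candidate 2 ⇒ r2c4=2.
Step 6. [r3c1∈{1}] r3c1 is down to just 1 ⇒ r3c1=1.
Step 7. [r2c3∈{4}] r2c3 is down to just 4, so r2c3=4.
Step 8. [r1c3∈{1}] r1c3's peers cover all but 1 ⇒ r1c3=1.
Step 9. [r4c2∈{4}] only 4 remains possible at r4c2. So r4c2=4.
Step 10. [r1c4∈{3}] r1c4 is down to just 3 ⇒ r1c4=3.
Step 11. [r3c2∈{3}] r3c2's peers cover all but 3 ⇒ r3c2=3.

Answer: 4 2 1 3 / 3 1 4 2 / 1 3 2 4 / 2 4 3 1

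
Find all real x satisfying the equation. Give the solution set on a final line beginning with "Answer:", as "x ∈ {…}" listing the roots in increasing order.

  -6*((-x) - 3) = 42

Step 1. [-6*((-x) - 3) = 42] leading coefficient -6: divide by -6 ⇒ div: (-x) - 3 = -7.
Step 2. [(-x) - 3 = -7] peel the -3: add 3 from each side ⇒ sub: -x = -4.
Step 3. [-x = -4] flip signs both sides, so neg: x = 4.

Answer: x ∈ {4}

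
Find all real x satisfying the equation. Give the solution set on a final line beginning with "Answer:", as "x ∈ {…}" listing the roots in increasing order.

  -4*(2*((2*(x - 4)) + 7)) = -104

Step 1. [-4*(2*((2*(x - 4)) + 7)) = -104] leading coefficient -4: divide by -4, so div: 2*((2*(x - 4)) + 7) = 26.
Step 2. [2*((2*(x - 4)) + 7) = 26] 2 out front; divide by 2. So div: (2*(x - 4)) + 7 = 13.
Step 3. [(2*(x - 4)) + 7 = 13] 7 comes off first (subtract 7). So sub: 2*(x - 4) = 6.
Step 4. [2*(x - 4) = 6] 2·(inner) — divide through by 2, so div: x - 4 = 3.
Step 5. [x - 4 = 3] add 4: x sits inside (… - 4). So sub: x = 7.

Answer: x ∈ {7}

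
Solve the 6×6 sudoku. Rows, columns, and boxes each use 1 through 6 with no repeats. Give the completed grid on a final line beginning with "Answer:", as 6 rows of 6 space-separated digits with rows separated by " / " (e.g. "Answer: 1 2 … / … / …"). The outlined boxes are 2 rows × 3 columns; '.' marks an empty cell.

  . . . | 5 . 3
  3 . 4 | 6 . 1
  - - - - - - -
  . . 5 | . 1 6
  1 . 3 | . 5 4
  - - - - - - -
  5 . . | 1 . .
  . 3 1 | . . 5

Step 1. [r5c6∈{2}] r5c6 is down to just 2. So r5c6=2.
Step 2. [r1c3∈{2,6}] 2 has one home in col 3: r1c3 ⇒ r1c3=2.
Step 3. [r6c4∈{4}] only 4 remains possible at r6c4, so r6c4=4.
Step 4. [r4c2∈{2,6}] r4c2 is the only open cell in row 4 admitting 6, so r4c2=6.
Step 5. [r3c2∈{2,4}] in col 2, 2 fits only at r3c2 ⇒ r3c2=2.
Step 6. [r6c5∈{6}] only 6 remains possible at r6c5, so r6c5=6.
Step 7. [r2c5∈{2}] only 2 remains possible at r2c5. So r2c5=2.
Step 8. [r5c2∈{4}] nothing but 4 survives at r5c2, so r5c2=4.
Step 9. [r1c1∈{6}] r1c1 is down to just 6 ⇒ r1c1=6.
Step 10. [r1c5∈{4}] only 4 remains possible at r1c5, so r1c5=4.
Step 11. [r6c1∈{2}] r6c1's peers cover all but 2, so r6c1=2.
Step 12. [r2c2∈{5}] r2c2 is down to just 5. So r2c2=5.
Step 13. [r3c4∈{3}] r3c4 has the single candidate 3, so r3c4=3.
Step 14. [r3c1∈{4}] r3c1 has the single candidate 4. So r3c1=4.
Step 15. [r4c4∈{2}] r4c4's peers cover all but 2. So r4c4=2.
Step 16. [r5c5∈{3}] r5c5 has the single candidate 3 ⇒ r5c5=3.
Step 17. [r1c2∈{1}] r1c2 is down to just 1. So r1c2=1.
Step 18. [r5c3∈{6}] only 6 remains possible at r5c3 ⇒ r5c3=6.

Answer: 6 1 2 5 4 3 / 3 5 4 6 2 1 / 4 2 5 3 1 6 / 1 6 3 2 5 4 / 5 4 6 1 3 2 / 2 3 1 4 6 5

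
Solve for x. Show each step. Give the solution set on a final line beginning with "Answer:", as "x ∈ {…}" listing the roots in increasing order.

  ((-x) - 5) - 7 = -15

Step 1. [((-x) - 5) - 7 = -15] 7 comes off first (add 7) ⇒ sub: (-x) - 5 = -8.
Step 2. [(-x) - 5 = -8] 5 comes off first (add 5). So sub: -x = -3.
Step 3. [-x = -3] leading − — multiply by −1, so neg: x = 3.

Answer: x ∈ {3}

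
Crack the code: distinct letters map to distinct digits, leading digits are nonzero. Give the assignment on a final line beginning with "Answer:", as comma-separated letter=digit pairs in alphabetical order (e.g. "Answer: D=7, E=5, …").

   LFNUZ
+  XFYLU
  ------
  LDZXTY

Step 1. [L] adding two 5-digit numbers gives at most 5+1 digits, and here it does — L is that final carry and must be 1 ⇒ L=1.
Step 2. [col 1: Z + U ≡ Y (mod 10)] no forcing yet in column 1 (carry-in 0); Y=3 is free and consistent — try it. So Y=3.
Step 3. [col 1: Z + U ≡ Y (mod 10)] several values work for U in column 1 (Z + U ≡ Y (mod 10), carry-in 0); try U=5, so U=5.
Step 4. [col 1: Z + U ≡ Y (mod 10)] column 1: given U=5, Y=3, carry-in 0, and digits 1,3,5 already taken and all letters distinct, Z+U≡Y (mod 10) forces Z=8, so Z=8.
Step 5. [col 2: U + L ≡ T (mod 10)] column 2: given U=5, L=1, carry-in 1, and digits 1,3,5,8 already taken and all letters distinct, U+L≡T (mod 10) forces T=7. So T=7.
Step 6. [col 3: N + Y ≡ X (mod 10)] column 3 (N + Y ≡ X (mod 10), carry-in 0) doesn't pin N yet; pick N=6 and continue. So N=6.
Step 7. [col 3: N + Y ≡ X (mod 10)] column 3: given N=6, Y=3, carry-in 0, and digits 1,3,5,6,7,8 already taken and all letters distinct, N+Y≡X (mod 10) forces X=9 ⇒ X=9.
Step 8. [col 4: F + F ≡ Z (mod 10)] column 4: given Z=8, carry-in 0, and digits 1,3,5,6,7,8,9 already taken and all letters distinct, F+F≡Z (mod 10) forces F=4 ⇒ F=4.
Step 9. [col 5: L + X ≡ D (mod 10)] column 5 reads L+X+carry(0)=D with L=1, X=9; with digits 1,3,4,5,6,7,8,9 already taken and all letters distinct, the only value for D is 0, so D=0.

Answer: D=0, F=4, L=1, N=6, T=7, U=5, X=9, Y=3, Z=8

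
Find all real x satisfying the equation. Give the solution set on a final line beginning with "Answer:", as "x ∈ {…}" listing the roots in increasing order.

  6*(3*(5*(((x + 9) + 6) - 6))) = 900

Step 1. [6*(3*(5*(((x + 9) + 6) - 6))) = 900] 6 out front; divide by 6 ⇒ div: 3*(5*(((x + 9) + 6) - 6)) = 150.
Step 2. [3*(5*(((x + 9) + 6) - 6)) = 150] leading coefficient 3: divide by 3. So div: 5*(((x + 9) + 6) - 6) = 50.
Step 3. [5*(((x + 9) + 6) - 6) = 50] 5 out front; divide by 5, so div: ((x + 9) + 6) - 6 = 10.
Step 4. [((x + 9) + 6) - 6 = 10] the outer -6 inverts by adding 6, so sub: (x + 9) + 6 = 16.
Step 5. [(x + 9) + 6 = 16] 6 comes off first (subtract 6). So sub: x + 9 = 10.
Step 6. [x + 9 = 10] the outer +9 inverts by subtracting 9. So sub: x = 1.

Answer: x ∈ {1}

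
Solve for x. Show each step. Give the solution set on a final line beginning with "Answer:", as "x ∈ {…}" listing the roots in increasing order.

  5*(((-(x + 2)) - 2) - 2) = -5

Step 1. [5*(((-(x + 2)) - 2) - 2) = -5] 5 out front; divide by 5 ⇒ div: ((-(x + 2)) - 2) - 2 = -1.
Step 2. [((-(x + 2)) - 2) - 2 = -1] peel the -2: add 2 from each side, so sub: (-(x + 2)) - 2 = 1.
Step 3. [(-(x + 2)) - 2 = 1] the outer -2 inverts by adding 2 ⇒ sub: -(x + 2) = 3.
Step 4. [-(x + 2) = 3] LHS negated; negate both sides. So neg: x + 2 = -3.
Step 5. [x + 2 = -3] 2 comes off first (subtract 2) ⇒ sub: x = -5.

Answer: x ∈ {-5}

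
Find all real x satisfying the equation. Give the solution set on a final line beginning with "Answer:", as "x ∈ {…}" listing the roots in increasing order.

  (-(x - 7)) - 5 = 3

Step 1. [(-(x - 7)) - 5 = 3] add 5: x sits inside (… - 5). So sub: -(x - 7) = 8.
Step 2. [-(x - 7) = 8] flip signs both sides, so neg: x - 7 = -8.
Step 3. [x - 7 = -8] the outer -7 inverts by adding 7 ⇒ sub: x = -1.

Answer: x ∈ {-1}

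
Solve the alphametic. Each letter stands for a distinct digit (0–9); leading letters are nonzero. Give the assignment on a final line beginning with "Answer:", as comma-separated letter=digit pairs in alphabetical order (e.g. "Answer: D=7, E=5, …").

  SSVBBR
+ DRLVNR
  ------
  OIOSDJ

Step 1. [col 1: R + R ≡ J (mod 10)] J=0 is one option consistent with column 1 (R + R ≡ J (mod 10), carry-in 0) — take it ⇒ J=0.
Step 2. [col 1: R + R ≡ J (mod 10)] column 1 reads R+R+carry(0)=J with J=0; with digits 0 already taken and all letters distinct, the only value for R is 5 ⇒ R=5.
Step 3. [col 2: B + N ≡ D (mod 10)] column 2 (B + N ≡ D (mod 10), carry-in 1) doesn't pin N yet; pick N=4 and continue. So N=4.
Step 4. [col 2: B + N ≡ D (mod 10)] several values work for B in column 2 (B + N ≡ D (mod 10), carry-in 1); try B=1 ⇒ B=1.
Step 5. [col 2: B + N ≡ D (mod 10)] column 2 reads B+N+carry(1)=D with B=1, N=4; with digits 0,1,4,5 already taken and all letters distinct, the only value for D is 6. So D=6.
Step 6. [col 3: B + V ≡ S (mod 10)] V=2 is one option consistent with column 3 (B + V ≡ S (mod 10), carry-in 0) — take it. So V=2.
Step 7. [col 3: B + V ≡ S (mod 10)] in column 3 we have B+V≡S with carry-in 0; given B=1, V=2 and digits 0,1,2,4,5,6 already taken and all letters distinct, that pins S to 3, so S=3.
Step 8. [col 4: V + L ≡ O (mod 10)] column 4: given V=2, carry-in 0, and digits 0,1,2,3,4,5,6 already taken and all letters distinct, V+L≡O (mod 10) forces L=7 ⇒ L=7.
Step 9. [col 4: V + L ≡ O (mod 10)] column 4 reads V+L+carry(0)=O with V=2, L=7; with digits 0,1,2,3,4,5,6,7 already taken and all letters distinct, the only value for O is 9. So O=9.
Step 10. [col 5: S + R ≡ I (mod 10)] column 5 reads S+R+carry(0)=I with S=3, R=5; with digits 0,1,2,3,4,5,6,7,9 already taken and all letters distinct, the only value for I is 8 ⇒ I=8.

Answer: B=1, D=6, I=8, J=0, L=7, N=4, O=9, R=5, S=3, V=2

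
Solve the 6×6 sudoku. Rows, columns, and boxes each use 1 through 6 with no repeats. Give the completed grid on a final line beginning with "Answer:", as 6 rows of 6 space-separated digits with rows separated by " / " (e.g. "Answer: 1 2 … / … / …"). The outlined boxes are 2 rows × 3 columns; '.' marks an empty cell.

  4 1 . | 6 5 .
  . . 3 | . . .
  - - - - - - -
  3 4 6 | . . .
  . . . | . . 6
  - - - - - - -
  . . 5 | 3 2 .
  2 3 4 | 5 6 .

Step 1. [r3c5∈{1}] nothing but 1 survives at r3c5, so r3c5=1.
Step 2. [r5c1∈{1,6}] across box 5, 1 lands solely at r5c1. So r5c1=1.
Step 3. [r1c3∈{2}] only 2 remains possible at r1c3, so r1c3=2.
Step 4. [r2c5∈{4}] r2c5 is down to just 4. So r2c5=4.
Step 5. [r3c4∈{2}] r3c4 is down to just 2 ⇒ r3c4=2.
Step 6. [r4c1∈{5}] only 5 remains possible at r4c1 ⇒ r4c1=5.
Step 7. [r2c4∈{1}] r2c4's peers cover all but 1. So r2c4=1.
Step 8. [r2c2∈{5,6}] 5 has one home in row 2: r2c2, so r2c2=5.
Step 9. [r4c4∈{4}] r4c4's peers cover all but 4 ⇒ r4c4=4.
Step 10. [r2c1∈{6}] only 6 remains possible at r2c1 ⇒ r2c1=6.
Step 11. [r5c6∈{4}] r5c6 is down to just 4. So r5c6=4.
Step 12. [r4c2∈{2}] r4c2's peers cover all but 2. So r4c2=2.
Step 13. [r1c6∈{3}] r1c6's peers cover all but 3 ⇒ r1c6=3.
Step 14. [r3c6∈{5}] r3c6's peers cover all but 5. So r3c6=5.
Step 15. [r4c3∈{1}] only 1 remains possible at r4c3. So r4c3=1.
Step 16. [r2c6∈{2}] nothing but 2 survives at r2c6. So r2c6=2.
Step 17. [r5c2∈{6}] only 6 remains possible at r5c2, so r5c2=6.
Step 18. [r4c5∈{3}] r4c5 has the single candidate 3. So r4c5=3.
Step 19. [r6c6∈{1}] r6c6's peers cover all but 1. So r6c6=1.

Answer: 4 1 2 6 5 3 / 6 5 3 1 4 2 / 3 4 6 2 1 5 / 5 2 1 4 3 6 / 1 6 5 3 2 4 / 2 3 4 5 6 1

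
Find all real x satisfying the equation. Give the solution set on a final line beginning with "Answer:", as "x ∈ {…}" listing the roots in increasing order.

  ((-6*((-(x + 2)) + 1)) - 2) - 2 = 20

Step 1. [((-6*((-(x + 2)) + 1)) - 2) - 2 = 20] peel the -2: add 2 from each side. So sub: (-6*((-(x + 2)) + 1)) - 2 = 22.
Step 2. [(-6*((-(x + 2)) + 1)) - 2 = 22] peel the -2: add 2 from each side, so sub: -6*((-(x + 2)) + 1) = 24.
Step 3. [-6*((-(x + 2)) + 1) = 24] divide by the outer -6. So div: (-(x + 2)) + 1 = -4.
Step 4. [(-(x + 2)) + 1 = -4] the outer +1 inverts by subtracting 1. So sub: -(x + 2) = -5.
Step 5. [-(x + 2) = -5] flip signs both sides ⇒ neg: x + 2 = 5.
Step 6. [x + 2 = 5] the outer +2 inverts by subtracting 2 ⇒ sub: x = 3.

Answer: x ∈ {3}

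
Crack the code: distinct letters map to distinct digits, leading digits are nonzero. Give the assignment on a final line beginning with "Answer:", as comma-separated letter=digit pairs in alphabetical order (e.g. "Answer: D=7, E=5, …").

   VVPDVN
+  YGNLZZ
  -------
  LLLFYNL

Step 1. [col 1: N + Z ≡ L (mod 10)] N=5 is one option consistent with column 1 (N + Z ≡ L (mod 10), carry-in 0) — take it ⇒ N=5.
Step 2. [col 1: N + Z ≡ L (mod 10)] no forcing yet in column 1 (carry-in 0); Z=6 is free and consistent — try it. So Z=6.
Step 3. [col 1: N + Z ≡ L (mod 10)] from column 1 (N=5, Z=6, carry-in 0, digits 5,6 already taken and all letters distinct): L must equal 1. So L=1.
Step 4. [col 2: V + Z ≡ N (mod 10)] column 2: given Z=6, N=5, carry-in 1, and digits 1,5,6 already taken and all letters distinct, V+Z≡N (mod 10) forces V=8. So V=8.
Step 5. [col 3: D + L ≡ Y (mod 10)] several values work for D in column 3 (D + L ≡ Y (mod 10), carry-in 1); try D=0, so D=0.
Step 6. [col 3: D + L ≡ Y (mod 10)] in column 3 we have D+L≡Y with carry-in 1; given D=0, L=1 and digits 0,1,5,6,8 already taken and all letters distinct, that pins Y to 2 ⇒ Y=2.
Step 7. [col 4: P + N ≡ F (mod 10)] P=4 is one option consistent with column 4 (P + N ≡ F (mod 10), carry-in 0) — take it, so P=4.
Step 8. [col 4: P + N ≡ F (mod 10)] from column 4 (P=4, N=5, carry-in 0, digits 0,1,2,4,5,6,8 already taken and all letters distinct): F must equal 9 ⇒ F=9.
Step 9. [col 5: V + G ≡ L (mod 10)] in column 5 we have V+G≡L with carry-in 0; given V=8, L=1 and digits 0,1,2,4,5,6,8,9 already taken and all letters distinct, that pins G to 3. So G=3.

Answer: D=0, F=9, G=3, L=1, N=5, P=4, V=8, Y=2, Z=6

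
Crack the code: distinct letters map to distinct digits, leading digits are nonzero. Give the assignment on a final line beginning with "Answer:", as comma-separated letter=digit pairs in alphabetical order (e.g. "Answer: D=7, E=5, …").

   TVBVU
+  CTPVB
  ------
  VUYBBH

Step 1. [V] V is the leading digit of a 6-digit sum of two 5-digit numbers; the final carry is exactly 1 ⇒ V=1.
Step 2. [col 1: U + B ≡ H (mod 10)] H=5 is one option consistent with column 1 (U + B ≡ H (mod 10), carry-in 0) — take it. So H=5.
Step 3. [col 1: U + B ≡ H (mod 10)] several values work for U in column 1 (U + B ≡ H (mod 10), carry-in 0); try U=3, so U=3.
Step 4. [col 1: U + B ≡ H (mod 10)] from column 1 (U=3, H=5, carry-in 0, digits 1,3,5 already taken and all letters distinct): B must equal 2, so B=2.
Step 5. [col 3: B + P ≡ B (mod 10)] from column 3 (B=2, carry-in 0, digits 1,2,3,5 already taken and all letters distinct): P must equal 0 ⇒ P=0.
Step 6. [col 4: V + T ≡ Y (mod 10)] several values work for Y in column 4 (V + T ≡ Y (mod 10), carry-in 0); try Y=8, so Y=8.
Step 7. [col 4: V + T ≡ Y (mod 10)] column 4 reads V+T+carry(0)=Y with V=1, Y=8; with digits 0,1,2,3,5,8 already taken and all letters distinct, the only value for T is 7. So T=7.
Step 8. [col 5: T + C ≡ U (mod 10)] column 5: given T=7, U=3, carry-in 0, and digits 0,1,2,3,5,7,8 already taken and all letters distinct, T+C≡U (mod 10) forces C=6 ⇒ C=6.

Answer: B=2, C=6, H=5, P=0, T=7, U=3, V=1, Y=8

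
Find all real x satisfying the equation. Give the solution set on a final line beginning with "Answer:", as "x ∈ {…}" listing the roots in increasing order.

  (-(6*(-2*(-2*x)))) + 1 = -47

Step 1. [(-(6*(-2*(-2*x)))) + 1 = -47] peel the +1: subtract 1 from each side ⇒ sub: -(6*(-2*(-2*x))) = -48.
Step 2. [-(6*(-2*(-2*x))) = -48] flip signs both sides, so neg: 6*(-2*(-2*x)) = 48.
Step 3. [6*(-2*(-2*x)) = 48] 6·(inner) — divide through by 6, so div: -2*(-2*x) = 8.
Step 4. [-2*(-2*x) = 8] -2·(inner) — divide through by -2, so div: -2*x = -4.
Step 5. [-2*x = -4] leading coefficient -2: divide by -2 ⇒ div: x = 2.

Answer: x ∈ {2}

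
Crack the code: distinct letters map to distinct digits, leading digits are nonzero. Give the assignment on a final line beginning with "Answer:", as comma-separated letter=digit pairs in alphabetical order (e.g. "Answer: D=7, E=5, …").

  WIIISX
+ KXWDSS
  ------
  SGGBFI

Step 1. [col 1: X + S ≡ I (mod 10)] I=7 is one option consistent with column 1 (X + S ≡ I (mod 10), carry-in 0) — take it ⇒ I=7.
Step 2. [col 1: X + S ≡ I (mod 10)] several values work for X in column 1 (X + S ≡ I (mod 10), carry-in 0); try X=2. So X=2.
Step 3. [col 1: X + S ≡ I (mod 10)] column 1 reads X+S+carry(0)=I with X=2, I=7; with digits 2,7 already taken and all letters distinct, the only value for S is 5, so S=5.
Step 4. [col 2: S + S ≡ F (mod 10)] column 2 reads S+S+carry(0)=F with S=5; with digits 2,5,7 already taken and all letters distinct, the only value for F is 0. So F=0.
Step 5. [col 3: I + D ≡ B (mod 10)] several values work for D in column 3 (I + D ≡ B (mod 10), carry-in 1); try D=8. So D=8.
Step 6. [col 3: I + D ≡ B (mod 10)] in column 3 we have I+D≡B with carry-in 1; given I=7, D=8 and digits 0,2,5,7,8 already taken and all letters distinct, that pins B to 6, so B=6.
Step 7. [col 4: I + W ≡ G (mod 10)] several values work for G in column 4 (I + W ≡ G (mod 10), carry-in 1); try G=9. So G=9.
Step 8. [col 4: I + W ≡ G (mod 10)] in column 4 we have I+W≡G with carry-in 1; given I=7, G=9 and digits 0,2,5,6,7,8,9 already taken and all letters distinct, that pins W to 1, so W=1.
Step 9. [col 6: W + K ≡ S (mod 10)] column 6: given W=1, S=5, carry-in 0, and digits 0,1,2,5,6,7,8,9 already taken and all letters distinct, W+K≡S (mod 10) forces K=4, so K=4.

Answer: B=6, D=8, F=0, G=9, I=7, K=4, S=5, W=1, X=2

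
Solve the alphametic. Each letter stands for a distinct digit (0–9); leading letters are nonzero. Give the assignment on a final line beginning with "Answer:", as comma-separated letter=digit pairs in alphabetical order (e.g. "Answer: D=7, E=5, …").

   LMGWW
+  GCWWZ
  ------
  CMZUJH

Step 1. [col 1: W + Z ≡ H (mod 10)] no forcing yet in column 1 (carry-in 0); H=9 is free and consistent — try it ⇒ H=9.
Step 2. [C] C is the leading digit of a 6-digit sum of two 5-digit numbers; the final carry is exactly 1 ⇒ C=1.
Step 3. [col 1: W + Z ≡ H (mod 10)] several values work for Z in column 1 (W + Z ≡ H (mod 10), carry-in 0); try Z=5, so Z=5.
Step 4. [col 1: W + Z ≡ H (mod 10)] column 1 reads W+Z+carry(0)=H with Z=5, H=9; with digits 1,5,9 already taken and all letters distinct, the only value for W is 4 ⇒ W=4.
Step 5. [col 2: W + W ≡ J (mod 10)] column 2 reads W+W+carry(0)=J with W=4; with digits 1,4,5,9 already taken and all letters distinct, the only value for J is 8. So J=8.
Step 6. [col 3: G + W ≡ U (mod 10)] no forcing yet in column 3 (carry-in 0); U=0 is free and consistent — try it, so U=0.
Step 7. [col 3: G + W ≡ U (mod 10)] column 3 reads G+W+carry(0)=U with W=4, U=0; with digits 0,1,4,5,8,9 already taken and all letters distinct, the only value for G is 6. So G=6.
Step 8. [col 4: M + C ≡ Z (mod 10)] from column 4 (C=1, Z=5, carry-in 1, digits 0,1,4,5,6,8,9 already taken and all letters distinct): M must equal 3 ⇒ M=3.
Step 9. [col 5: L + G ≡ M (mod 10)] from column 5 (G=6, M=3, carry-in 0, digits 0,1,3,4,5,6,8,9 already taken and all letters distinct): L must equal 7, so L=7.

Answer: C=1, G=6, H=9, J=8, L=7, M=3, U=0, W=4, Z=5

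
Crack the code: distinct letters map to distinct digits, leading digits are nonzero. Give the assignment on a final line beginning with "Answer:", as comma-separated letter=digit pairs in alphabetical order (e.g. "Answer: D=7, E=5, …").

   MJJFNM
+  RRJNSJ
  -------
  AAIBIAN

Step 1. [col 1: M + J ≡ N (mod 10)] column 1 (M + J ≡ N (mod 10), carry-in 0) doesn't pin J yet; pick J=5 and continue, so J=5.
Step 2. [col 1: M + J ≡ N (mod 10)] column 1 (M + J ≡ N (mod 10), carry-in 0) doesn't pin N yet; pick N=4 and continue. So N=4.
Step 3. [col 1: M + J ≡ N (mod 10)] column 1 reads M+J+carry(0)=N with J=5, N=4; with digits 4,5 already taken and all letters distinct, the only value for M is 9 ⇒ M=9.
Step 4. [col 2: N + S ≡ A (mod 10)] several values work for S in column 2 (N + S ≡ A (mod 10), carry-in 1); try S=6 ⇒ S=6.
Step 5. [col 2: N + S ≡ A (mod 10)] column 2: given N=4, S=6, carry-in 1, and digits 4,5,6,9 already taken and all letters distinct, N+S≡A (mod 10) forces A=1, so A=1.
Step 6. [col 3: F + N ≡ I (mod 10)] no forcing yet in column 3 (carry-in 1); F=3 is free and consistent — try it ⇒ F=3.
Step 7. [col 3: F + N ≡ I (mod 10)] from column 3 (F=3, N=4, carry-in 1, digits 1,3,4,5,6,9 already taken and all letters distinct): I must equal 8 ⇒ I=8.
Step 8. [col 4: J + J ≡ B (mod 10)] in column 4 we have J+J≡B with carry-in 0; given J=5 and digits 1,3,4,5,6,8,9 already taken and all letters distinct, that pins B to 0, so B=0.
Step 9. [col 5: J + R ≡ I (mod 10)] from column 5 (J=5, I=8, carry-in 1, digits 0,1,3,4,5,6,8,9 already taken and all letters distinct): R must equal 2 ⇒ R=2.

Answer: A=1, B=0, F=3, I=8, J=5, M=9, N=4, R=2, S=6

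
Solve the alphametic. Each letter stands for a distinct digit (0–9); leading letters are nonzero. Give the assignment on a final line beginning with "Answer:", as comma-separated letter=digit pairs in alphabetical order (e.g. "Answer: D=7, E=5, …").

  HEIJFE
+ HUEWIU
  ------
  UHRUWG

Step 1. [col 1: E + U ≡ G (mod 10)] U=5 is one option consistent with column 1 (E + U ≡ G (mod 10), carry-in 0) — take it. So U=5.
Step 2. [col 1: E + U ≡ G (mod 10)] column 1 (E + U ≡ G (mod 10), carry-in 0) doesn't pin G yet; pick G=1 and continue ⇒ G=1.
Step 3. [col 1: E + U ≡ G (mod 10)] column 1 reads E+U+carry(0)=G with U=5, G=1; with digits 1,5 already taken and all letters distinct, the only value for E is 6, so E=6.
Step 4. [col 2: F + I ≡ W (mod 10)] no forcing yet in column 2 (carry-in 1); I=3 is free and consistent — try it, so I=3.
Step 5. [col 2: F + I ≡ W (mod 10)] column 2 (F + I ≡ W (mod 10), carry-in 1) doesn't pin W yet; pick W=8 and continue, so W=8.
Step 6. [col 2: F + I ≡ W (mod 10)] column 2 reads F+I+carry(1)=W with I=3, W=8; with digits 1,3,5,6,8 already taken and all letters distinct, the only value for F is 4 ⇒ F=4.
Step 7. [col 3: J + W ≡ U (mod 10)] column 3 reads J+W+carry(0)=U with W=8, U=5; with digits 1,3,4,5,6,8 already taken and all letters distinct, the only value for J is 7. So J=7.
Step 8. [col 4: I + E ≡ R (mod 10)] from column 4 (I=3, E=6, carry-in 1, digits 1,3,4,5,6,7,8 already taken and all letters distinct): R must equal 0, so R=0.
Step 9. [col 5: E + U ≡ H (mod 10)] from column 5 (E=6, U=5, carry-in 1, digits 0,1,3,4,5,6,7,8 already taken and all letters distinct): H must equal 2. So H=2.

Answer: E=6, F=4, G=1, H=2, I=3, J=7, R=0, U=5, W=8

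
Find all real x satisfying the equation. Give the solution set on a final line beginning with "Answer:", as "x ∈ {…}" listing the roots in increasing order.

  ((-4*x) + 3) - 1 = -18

Step 1. [((-4*x) + 3) - 1 = -18] the outer -1 inverts by adding 1, so sub: (-4*x) + 3 = -17.
Step 2. [(-4*x) + 3 = -17] the outer +3 inverts by subtracting 3. So sub: -4*x = -20.
Step 3. [-4*x = -20] leading coefficient -4: divide by -4 ⇒ div: x = 5.

Answer: x ∈ {5}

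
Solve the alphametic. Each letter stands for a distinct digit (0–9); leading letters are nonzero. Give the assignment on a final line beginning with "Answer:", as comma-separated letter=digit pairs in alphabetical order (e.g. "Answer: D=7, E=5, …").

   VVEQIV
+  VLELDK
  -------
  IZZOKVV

Step 1. [col 1: V + K ≡ V (mod 10)] in column 1 we have V+K≡V with carry-in 0; given nothing yet and all letters distinct, none taken yet, that pins K to 0, so K=0.
Step 2. [col 1: V + K ≡ V (mod 10)] V=7 is one option consistent with column 1 (V + K ≡ V (mod 10), carry-in 0) — take it, so V=7.
Step 3. [col 2: I + D ≡ V (mod 10)] several values work for D in column 2 (I + D ≡ V (mod 10), carry-in 0); try D=6, so D=6.
Step 4. [col 2: I + D ≡ V (mod 10)] from column 2 (D=6, V=7, carry-in 0, digits 0,6,7 already taken and all letters distinct): I must equal 1. So I=1.
Step 5. [col 3: Q + L ≡ K (mod 10)] no forcing yet in column 3 (carry-in 0); L=8 is free and consistent — try it, so L=8.
Step 6. [col 3: Q + L ≡ K (mod 10)] from column 3 (L=8, K=0, carry-in 0, digits 0,1,6,7,8 already taken and all letters distinct): Q must equal 2, so Q=2.
Step 7. [col 4: E + E ≡ O (mod 10)] from column 4 (nothing yet, carry-in 1, digits 0,1,2,6,7,8 already taken and all letters distinct): O must equal 9 ⇒ O=9.
Step 8. [col 4: E + E ≡ O (mod 10)] column 4: given O=9, carry-in 1, and digits 0,1,2,6,7,8,9 already taken and all letters distinct, E+E≡O (mod 10) forces E=4 ⇒ E=4.
Step 9. [col 5: V + L ≡ Z (mod 10)] from column 5 (V=7, L=8, carry-in 0, digits 0,1,2,4,6,7,8,9 already taken and all letters distinct): Z must equal 5. So Z=5.

Answer: D=6, E=4, I=1, K=0, L=8, O=9, Q=2, V=7, Z=5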